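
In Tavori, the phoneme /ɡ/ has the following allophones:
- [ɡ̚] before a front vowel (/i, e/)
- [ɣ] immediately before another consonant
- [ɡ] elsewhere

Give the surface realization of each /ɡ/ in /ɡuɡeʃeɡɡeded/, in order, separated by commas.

Occurrence 1 (position 1): no conditioning environment matches → elsewhere allophone [ɡ].
Occurrence 2 (position 3): before a front vowel (/i, e/) → [ɡ̚].
Occurrence 3 (position 7): immediately before another consonant → [ɣ].
Occurrence 4 (position 8): before a front vowel (/i, e/) → [ɡ̚].

[ɡ], [ɡ̚], [ɣ], [ɡ̚]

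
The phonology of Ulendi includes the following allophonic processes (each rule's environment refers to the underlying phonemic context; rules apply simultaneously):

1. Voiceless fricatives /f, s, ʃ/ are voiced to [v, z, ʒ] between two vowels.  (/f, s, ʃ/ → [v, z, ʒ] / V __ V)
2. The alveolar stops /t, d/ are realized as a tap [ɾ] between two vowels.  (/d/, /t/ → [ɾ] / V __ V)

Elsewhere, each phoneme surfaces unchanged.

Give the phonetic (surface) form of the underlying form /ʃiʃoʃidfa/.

/ʃ/ (word-initial) is in the target of rule 1 but the environment (between two vowels) is not met → [ʃ].
/i/ stays [i].
/ʃ/ (between /i/ and /o/) occurs between two vowels → [ʒ] by rule 1.
/o/ stays [o].
/ʃ/ meets the environment for rule 1 (between two vowels) → [ʒ].
/i/ — not in any rule's target class → [i].
/d/ (between /i/ and /f/): rule 2 targets it, but not between two vowels → unchanged [d].
/f/ (between /d/ and /a/): rule 1 targets it, but not between two vowels → unchanged [f].
/a/ stays [a].

[ʃiʒoʒidfa]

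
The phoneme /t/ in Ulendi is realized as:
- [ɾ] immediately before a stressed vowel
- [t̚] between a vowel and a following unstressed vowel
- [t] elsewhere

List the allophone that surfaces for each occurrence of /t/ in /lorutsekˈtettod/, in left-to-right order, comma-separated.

[t], [ɾ], [t], [t]

Occurrence 1 (position 5): no conditioning environment matches → elsewhere allophone [t].
Occurrence 2 (position 9): immediately before a stressed vowel → [ɾ].
Occurrence 3 (position 11): no conditioning environment matches → elsewhere allophone [t].
Occurrence 4 (position 12): no conditioning environment matches → elsewhere allophone [t].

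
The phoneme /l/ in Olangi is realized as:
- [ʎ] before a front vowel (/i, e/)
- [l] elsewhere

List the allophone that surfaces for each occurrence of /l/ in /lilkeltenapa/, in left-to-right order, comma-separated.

Occurrence 1 (position 1): before a front vowel (/i, e/) → [ʎ].
Occurrence 2 (position 3): no conditioning environment matches → elsewhere allophone [l].
Occurrence 3 (position 6): no conditioning environment matches → elsewhere allophone [l].

[ʎ], [l], [l]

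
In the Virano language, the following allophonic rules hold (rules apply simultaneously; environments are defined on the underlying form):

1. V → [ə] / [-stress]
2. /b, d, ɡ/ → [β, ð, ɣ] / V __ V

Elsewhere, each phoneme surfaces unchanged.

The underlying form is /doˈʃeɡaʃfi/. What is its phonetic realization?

[dəˈʃeɣəʃfə]

/d/ (word-initial): rule 2 targets it, but not between two vowels → unchanged [d].
/o/ — between /d/ and /ʃ/, in an unstressed syllable — surfaces as [ə] (rule 1).
/ʃ/ stays [ʃ].
/e/ (between /ʃ/ and /ɡ/) fails the environment for rule 1, so it stays [e].
/ɡ/ meets the environment for rule 2 (between two vowels) → [ɣ].
/a/ meets the environment for rule 1 (in an unstressed syllable) → [ə].
/ʃ/ (between /a/ and /f/): no rule targets it → [ʃ].
/f/ (between /ʃ/ and /i/) is unaffected → [f].
Rule 1 applies to /i/ (word-final: in an unstressed syllable) → [ə].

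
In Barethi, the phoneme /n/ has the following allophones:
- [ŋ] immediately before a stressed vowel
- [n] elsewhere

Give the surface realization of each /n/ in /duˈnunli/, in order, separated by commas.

Occurrence 1 (position 3): immediately before a stressed vowel → [ŋ].
Occurrence 2 (position 5): no conditioning environment matches → elsewhere allophone [n].

[ŋ], [n]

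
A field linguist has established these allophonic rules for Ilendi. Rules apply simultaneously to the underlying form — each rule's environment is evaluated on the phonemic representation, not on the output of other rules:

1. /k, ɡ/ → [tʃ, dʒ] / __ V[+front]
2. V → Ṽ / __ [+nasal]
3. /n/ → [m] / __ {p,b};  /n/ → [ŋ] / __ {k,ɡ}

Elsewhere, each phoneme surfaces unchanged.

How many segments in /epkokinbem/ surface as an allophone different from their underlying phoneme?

Segments that undergo a rule: /k/ → [tʃ] (rule 1); /i/ → [ĩ] (rule 2); /n/ → [m] (rule 3); /e/ → [ẽ] (rule 2).
All other segments surface unchanged.

4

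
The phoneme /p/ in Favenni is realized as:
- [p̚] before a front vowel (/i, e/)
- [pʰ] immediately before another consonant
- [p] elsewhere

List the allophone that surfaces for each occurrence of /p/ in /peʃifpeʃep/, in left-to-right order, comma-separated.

[p̚], [p̚], [p]

Occurrence 1 (position 1): before a front vowel (/i, e/) → [p̚].
Occurrence 2 (position 6): before a front vowel (/i, e/) → [p̚].
Occurrence 3 (position 10): no conditioning environment matches → elsewhere allophone [p].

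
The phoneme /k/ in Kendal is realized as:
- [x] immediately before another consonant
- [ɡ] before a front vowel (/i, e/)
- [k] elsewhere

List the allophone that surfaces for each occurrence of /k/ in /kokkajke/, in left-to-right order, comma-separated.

[k], [x], [k], [ɡ]

Occurrence 1 (position 1): no conditioning environment matches → elsewhere allophone [k].
Occurrence 2 (position 3): immediately before another consonant → [x].
Occurrence 3 (position 4): no conditioning environment matches → elsewhere allophone [k].
Occurrence 4 (position 7): before a front vowel (/i, e/) → [ɡ].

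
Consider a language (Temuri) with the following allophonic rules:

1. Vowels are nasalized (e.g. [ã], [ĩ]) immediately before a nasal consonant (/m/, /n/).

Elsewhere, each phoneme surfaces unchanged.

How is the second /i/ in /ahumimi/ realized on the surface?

/i/ — word-final; rule 1 does not apply here → [i].

[i]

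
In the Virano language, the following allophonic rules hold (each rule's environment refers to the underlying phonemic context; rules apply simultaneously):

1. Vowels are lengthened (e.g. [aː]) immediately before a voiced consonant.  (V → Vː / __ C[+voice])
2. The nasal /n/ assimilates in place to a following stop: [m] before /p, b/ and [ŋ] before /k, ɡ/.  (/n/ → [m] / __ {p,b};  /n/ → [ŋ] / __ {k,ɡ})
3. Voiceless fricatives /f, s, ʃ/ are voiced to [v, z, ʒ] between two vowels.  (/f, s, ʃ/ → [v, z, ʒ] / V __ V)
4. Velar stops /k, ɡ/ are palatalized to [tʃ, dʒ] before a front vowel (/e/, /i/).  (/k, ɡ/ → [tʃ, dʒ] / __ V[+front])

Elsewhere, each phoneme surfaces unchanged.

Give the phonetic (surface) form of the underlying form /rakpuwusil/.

/r/ (word-initial): no rule targets it → [r].
/a/ (between /r/ and /k/) is in the target of rule 1 but the environment (before a voiced consonant) is not met → [a].
/k/ — between /a/ and /p/; rule 4 does not apply here → [k].
/p/ (between /k/ and /u/): no rule targets it → [p].
/u/ — between /p/ and /w/, before a voiced consonant — surfaces as [uː] (rule 1).
/w/ — not in any rule's target class → [w].
/u/ (between /w/ and /s/) fails the environment for rule 1, so it stays [u].
/s/ (between /u/ and /i/): between two vowels, so rule 3 applies → [z].
/i/ (between /s/ and /l/): before a voiced consonant, so rule 1 applies → [iː].
/l/ — not in any rule's target class → [l].

[rakpuːwuziːl]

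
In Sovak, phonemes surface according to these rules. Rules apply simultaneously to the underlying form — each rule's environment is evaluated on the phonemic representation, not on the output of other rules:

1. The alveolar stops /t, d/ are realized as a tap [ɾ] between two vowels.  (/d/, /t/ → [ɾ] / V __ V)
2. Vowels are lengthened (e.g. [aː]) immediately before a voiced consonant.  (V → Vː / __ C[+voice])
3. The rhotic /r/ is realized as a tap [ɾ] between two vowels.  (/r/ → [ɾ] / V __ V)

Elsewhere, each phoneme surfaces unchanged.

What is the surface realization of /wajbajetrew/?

[waːjbaːjetreːw]

/w/ stays [w].
Rule 2 applies to /a/ (between /w/ and /j/: before a voiced consonant) → [aː].
/j/ — not in any rule's target class → [j].
/b/ — not in any rule's target class → [b].
Rule 2 applies to /a/ (between /b/ and /j/: before a voiced consonant) → [aː].
/j/ — not in any rule's target class → [j].
/e/ (between /j/ and /t/) fails the environment for rule 2, so it stays [e].
/t/ — between /e/ and /r/; rule 1 does not apply here → [t].
/r/ (between /t/ and /e/) is in the target of rule 3 but the environment (between two vowels) is not met → [r].
/e/ meets the environment for rule 2 (before a voiced consonant) → [eː].
/w/ stays [w].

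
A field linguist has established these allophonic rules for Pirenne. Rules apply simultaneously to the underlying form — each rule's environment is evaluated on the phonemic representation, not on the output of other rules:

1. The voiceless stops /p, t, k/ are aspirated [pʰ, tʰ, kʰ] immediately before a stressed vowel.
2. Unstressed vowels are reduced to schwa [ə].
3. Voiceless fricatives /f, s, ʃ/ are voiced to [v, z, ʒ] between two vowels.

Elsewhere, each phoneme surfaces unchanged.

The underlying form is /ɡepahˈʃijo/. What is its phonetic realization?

/ɡ/ — not in any rule's target class → [ɡ].
/e/ (between /ɡ/ and /p/): in an unstressed syllable, so rule 2 applies → [ə].
/p/ — between /e/ and /a/; rule 1 does not apply here → [p].
/a/ meets the environment for rule 2 (in an unstressed syllable) → [ə].
/h/ (between /a/ and /ʃ/) is unaffected → [h].
/ʃ/ — between /h/ and /i/; rule 3 does not apply here → [ʃ].
/i/ (between /ʃ/ and /j/) is in the target of rule 2 but the environment (in an unstressed syllable) is not met → [i].
/j/ — not in any rule's target class → [j].
/o/ (word-final): in an unstressed syllable, so rule 2 applies → [ə].

[ɡəpəhˈʃijə]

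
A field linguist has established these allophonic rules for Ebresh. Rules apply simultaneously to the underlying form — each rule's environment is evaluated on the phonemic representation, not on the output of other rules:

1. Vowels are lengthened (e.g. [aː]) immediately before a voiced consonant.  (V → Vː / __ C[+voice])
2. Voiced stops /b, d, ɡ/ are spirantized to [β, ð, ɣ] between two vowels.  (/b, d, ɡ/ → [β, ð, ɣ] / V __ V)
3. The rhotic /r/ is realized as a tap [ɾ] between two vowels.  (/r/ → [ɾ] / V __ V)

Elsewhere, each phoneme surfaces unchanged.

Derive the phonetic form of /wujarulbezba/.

/w/ — not in any rule's target class → [w].
/u/ (between /w/ and /j/): before a voiced consonant, so rule 1 applies → [uː].
/j/ stays [j].
/a/ (between /j/ and /r/) occurs before a voiced consonant → [aː] by rule 1.
Rule 3 applies to /r/ (between /a/ and /u/: between two vowels) → [ɾ].
/u/ (between /r/ and /l/) occurs before a voiced consonant → [uː] by rule 1.
/l/ (between /u/ and /b/) is unaffected → [l].
/b/ — between /l/ and /e/; rule 2 does not apply here → [b].
/e/ (between /b/ and /z/): before a voiced consonant, so rule 1 applies → [eː].
/z/ (between /e/ and /b/): no rule targets it → [z].
/b/ (between /z/ and /a/): rule 2 targets it, but not between two vowels → unchanged [b].
/a/ (word-final): rule 1 targets it, but not before a voiced consonant → unchanged [a].

[wuːjaːɾuːlbeːzba]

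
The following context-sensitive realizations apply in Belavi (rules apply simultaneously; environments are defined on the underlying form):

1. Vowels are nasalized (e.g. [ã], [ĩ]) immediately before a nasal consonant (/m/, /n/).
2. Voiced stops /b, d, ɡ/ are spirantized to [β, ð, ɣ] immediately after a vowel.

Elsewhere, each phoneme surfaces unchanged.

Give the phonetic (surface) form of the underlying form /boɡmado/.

[boɣmaðo]

/b/ — word-initial; rule 2 does not apply here → [b].
/o/ (between /b/ and /ɡ/) is in the target of rule 1 but the environment (before a nasal consonant) is not met → [o].
/ɡ/ (between /o/ and /m/) occurs immediately after a vowel → [ɣ] by rule 2.
/a/ — between /m/ and /d/; rule 1 does not apply here → [a].
/d/ — between /a/ and /o/, immediately after a vowel — surfaces as [ð] (rule 2).
/o/ (word-final) is in the target of rule 1 but the environment (before a nasal consonant) is not met → [o].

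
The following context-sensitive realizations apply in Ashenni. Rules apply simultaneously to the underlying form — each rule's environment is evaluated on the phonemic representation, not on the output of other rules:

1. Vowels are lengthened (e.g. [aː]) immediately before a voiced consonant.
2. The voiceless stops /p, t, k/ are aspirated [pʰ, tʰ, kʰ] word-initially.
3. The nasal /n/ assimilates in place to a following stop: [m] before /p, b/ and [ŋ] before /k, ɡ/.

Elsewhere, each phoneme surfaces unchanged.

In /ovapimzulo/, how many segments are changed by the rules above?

Segments that undergo a rule: /o/ → [oː] (rule 1); /i/ → [iː] (rule 1); /u/ → [uː] (rule 1).
All other segments surface unchanged.

3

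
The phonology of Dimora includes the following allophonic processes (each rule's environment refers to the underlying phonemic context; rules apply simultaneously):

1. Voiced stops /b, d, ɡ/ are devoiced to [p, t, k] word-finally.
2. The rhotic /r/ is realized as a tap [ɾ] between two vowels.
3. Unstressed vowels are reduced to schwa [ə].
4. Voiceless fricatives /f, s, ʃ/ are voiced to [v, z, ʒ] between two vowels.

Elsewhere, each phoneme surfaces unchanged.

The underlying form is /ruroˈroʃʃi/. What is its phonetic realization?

/r/ (word-initial): rule 2 targets it, but not between two vowels → unchanged [r].
/u/ meets the environment for rule 3 (in an unstressed syllable) → [ə].
/r/ — between /u/ and /o/, between two vowels — surfaces as [ɾ] (rule 2).
/o/ — between /r/ and /r/, in an unstressed syllable — surfaces as [ə] (rule 3).
/r/ (between /o/ and /o/): between two vowels, so rule 2 applies → [ɾ].
/o/ (between /r/ and /ʃ/) fails the environment for rule 3, so it stays [o].
/ʃ/ — between /o/ and /ʃ/; rule 4 does not apply here → [ʃ].
/ʃ/ (between /ʃ/ and /i/) fails the environment for rule 4, so it stays [ʃ].
/i/ meets the environment for rule 3 (in an unstressed syllable) → [ə].

[rəɾəˈɾoʃʃə]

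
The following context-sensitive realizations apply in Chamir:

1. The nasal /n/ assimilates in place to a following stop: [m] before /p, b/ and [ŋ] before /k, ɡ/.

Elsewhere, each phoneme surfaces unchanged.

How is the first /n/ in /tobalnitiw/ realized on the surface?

/n/ — between /l/ and /i/; rule 1 does not apply here → [n].

[n]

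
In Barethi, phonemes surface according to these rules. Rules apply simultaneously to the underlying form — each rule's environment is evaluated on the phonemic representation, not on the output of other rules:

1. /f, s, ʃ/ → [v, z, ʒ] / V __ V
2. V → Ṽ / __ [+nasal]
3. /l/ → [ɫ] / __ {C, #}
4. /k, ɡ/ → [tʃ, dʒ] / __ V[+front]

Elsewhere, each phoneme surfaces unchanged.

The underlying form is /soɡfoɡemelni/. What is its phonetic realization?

[soɡfodʒẽmeɫni]

/s/ (word-initial): rule 1 targets it, but not between two vowels → unchanged [s].
/o/ — between /s/ and /ɡ/; rule 2 does not apply here → [o].
/ɡ/ — between /o/ and /f/; rule 4 does not apply here → [ɡ].
/f/ (between /ɡ/ and /o/) is in the target of rule 1 but the environment (between two vowels) is not met → [f].
/o/ (between /f/ and /ɡ/) is in the target of rule 2 but the environment (before a nasal consonant) is not met → [o].
/ɡ/ — between /o/ and /e/, before a front vowel — surfaces as [dʒ] (rule 4).
/e/ meets the environment for rule 2 (before a nasal consonant) → [ẽ].
/m/ — not in any rule's target class → [m].
/e/ (between /m/ and /l/) fails the environment for rule 2, so it stays [e].
Rule 3 applies to /l/ (between /e/ and /n/: word-finally or immediately before a consonant) → [ɫ].
/n/ — not in any rule's target class → [n].
/i/ (word-final) fails the environment for rule 2, so it stays [i].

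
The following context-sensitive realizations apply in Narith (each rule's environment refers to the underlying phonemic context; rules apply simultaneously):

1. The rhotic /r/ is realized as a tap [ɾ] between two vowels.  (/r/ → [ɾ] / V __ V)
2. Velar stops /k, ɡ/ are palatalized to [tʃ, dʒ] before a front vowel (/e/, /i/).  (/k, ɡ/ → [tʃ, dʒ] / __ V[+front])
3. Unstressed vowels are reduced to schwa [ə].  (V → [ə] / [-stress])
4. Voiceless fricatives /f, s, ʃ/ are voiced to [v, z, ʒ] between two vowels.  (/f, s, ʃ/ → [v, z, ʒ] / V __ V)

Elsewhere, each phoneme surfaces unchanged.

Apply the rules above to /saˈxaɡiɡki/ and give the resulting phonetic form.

/s/ (word-initial): rule 4 targets it, but not between two vowels → unchanged [s].
Rule 3 applies to /a/ (between /s/ and /x/: in an unstressed syllable) → [ə].
/x/ stays [x].
/a/ (between /x/ and /ɡ/) fails the environment for rule 3, so it stays [a].
Rule 2 applies to /ɡ/ (between /a/ and /i/: before a front vowel) → [dʒ].
/i/ (between /ɡ/ and /ɡ/): in an unstressed syllable, so rule 3 applies → [ə].
/ɡ/ (between /i/ and /k/) fails the environment for rule 2, so it stays [ɡ].
/k/ — between /ɡ/ and /i/, before a front vowel — surfaces as [tʃ] (rule 2).
/i/ (word-final): in an unstressed syllable, so rule 3 applies → [ə].

[səˈxadʒəɡtʃə]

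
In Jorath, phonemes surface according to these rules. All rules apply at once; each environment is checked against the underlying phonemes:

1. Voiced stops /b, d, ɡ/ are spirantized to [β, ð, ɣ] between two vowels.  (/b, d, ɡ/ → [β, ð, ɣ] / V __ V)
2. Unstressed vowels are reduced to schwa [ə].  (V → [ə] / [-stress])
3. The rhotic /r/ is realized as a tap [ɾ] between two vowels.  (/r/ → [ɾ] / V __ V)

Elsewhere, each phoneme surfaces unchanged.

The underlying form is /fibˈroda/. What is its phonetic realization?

[fəbˈroðə]

/f/ (word-initial) is unaffected → [f].
Rule 2 applies to /i/ (between /f/ and /b/: in an unstressed syllable) → [ə].
/b/ — between /i/ and /r/; rule 1 does not apply here → [b].
/r/ (between /b/ and /o/) fails the environment for rule 3, so it stays [r].
/o/ (between /r/ and /d/) fails the environment for rule 2, so it stays [o].
/d/ (between /o/ and /a/): between two vowels, so rule 1 applies → [ð].
/a/ (word-final): in an unstressed syllable, so rule 2 applies → [ə].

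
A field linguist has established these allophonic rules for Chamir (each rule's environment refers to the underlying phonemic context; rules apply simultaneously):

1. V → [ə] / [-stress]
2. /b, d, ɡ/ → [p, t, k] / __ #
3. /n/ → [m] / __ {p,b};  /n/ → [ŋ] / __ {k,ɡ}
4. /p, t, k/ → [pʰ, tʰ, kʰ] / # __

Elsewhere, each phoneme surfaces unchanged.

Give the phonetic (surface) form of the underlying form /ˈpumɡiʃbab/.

/p/ — word-initial, word-initially — surfaces as [pʰ] (rule 4).
/u/ (between /p/ and /m/) is in the target of rule 1 but the environment (in an unstressed syllable) is not met → [u].
/m/ stays [m].
/ɡ/ (between /m/ and /i/) fails the environment for rule 2, so it stays [ɡ].
/i/ meets the environment for rule 1 (in an unstressed syllable) → [ə].
/ʃ/ stays [ʃ].
/b/ (between /ʃ/ and /a/) fails the environment for rule 2, so it stays [b].
/a/ — between /b/ and /b/, in an unstressed syllable — surfaces as [ə] (rule 1).
/b/ — word-final, word-finally — surfaces as [p] (rule 2).

[ˈpʰumɡəʃbəp]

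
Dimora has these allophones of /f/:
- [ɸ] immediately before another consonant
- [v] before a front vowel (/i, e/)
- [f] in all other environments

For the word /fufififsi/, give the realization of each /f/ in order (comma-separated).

[f], [v], [v], [ɸ]

Occurrence 1 (position 1): no conditioning environment matches → elsewhere allophone [f].
Occurrence 2 (position 3): before a front vowel (/i, e/) → [v].
Occurrence 3 (position 5): before a front vowel (/i, e/) → [v].
Occurrence 4 (position 7): immediately before another consonant → [ɸ].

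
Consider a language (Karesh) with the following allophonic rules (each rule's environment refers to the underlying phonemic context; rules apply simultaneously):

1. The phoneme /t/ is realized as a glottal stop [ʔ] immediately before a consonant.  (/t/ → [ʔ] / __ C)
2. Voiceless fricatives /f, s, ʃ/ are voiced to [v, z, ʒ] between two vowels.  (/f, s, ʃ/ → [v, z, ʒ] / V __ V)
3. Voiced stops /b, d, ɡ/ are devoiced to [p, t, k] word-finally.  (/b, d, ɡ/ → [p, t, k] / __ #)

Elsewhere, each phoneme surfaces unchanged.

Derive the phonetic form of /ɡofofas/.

[ɡovovas]

/ɡ/ (word-initial): rule 3 targets it, but not word-finally → unchanged [ɡ].
/o/ stays [o].
/f/ meets the environment for rule 2 (between two vowels) → [v].
/o/ (between /f/ and /f/) is unaffected → [o].
/f/ meets the environment for rule 2 (between two vowels) → [v].
/a/ (between /f/ and /s/) is unaffected → [a].
/s/ (word-final) is in the target of rule 2 but the environment (between two vowels) is not met → [s].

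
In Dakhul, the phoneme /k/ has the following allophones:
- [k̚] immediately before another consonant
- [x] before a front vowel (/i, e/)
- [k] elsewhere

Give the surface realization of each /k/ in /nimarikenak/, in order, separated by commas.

Occurrence 1 (position 7): before a front vowel (/i, e/) → [x].
Occurrence 2 (position 11): no conditioning environment matches → elsewhere allophone [k].

[x], [k]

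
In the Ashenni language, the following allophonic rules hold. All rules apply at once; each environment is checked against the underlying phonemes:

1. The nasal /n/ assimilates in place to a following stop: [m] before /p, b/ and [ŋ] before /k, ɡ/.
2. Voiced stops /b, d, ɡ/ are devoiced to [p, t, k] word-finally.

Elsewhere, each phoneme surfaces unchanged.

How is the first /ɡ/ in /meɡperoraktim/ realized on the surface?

[ɡ]

/ɡ/ (between /e/ and /p/) is in the target of rule 2 but the environment (word-finally) is not met → [ɡ].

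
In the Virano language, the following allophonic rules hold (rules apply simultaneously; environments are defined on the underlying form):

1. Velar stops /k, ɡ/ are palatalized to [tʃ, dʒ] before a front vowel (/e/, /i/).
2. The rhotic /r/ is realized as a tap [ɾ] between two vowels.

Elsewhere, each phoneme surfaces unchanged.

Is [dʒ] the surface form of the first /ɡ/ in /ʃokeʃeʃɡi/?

Yes

/ɡ/ — between /ʃ/ and /i/, before a front vowel — surfaces as [dʒ] (rule 1).
The actual realization is [dʒ], which matches [dʒ].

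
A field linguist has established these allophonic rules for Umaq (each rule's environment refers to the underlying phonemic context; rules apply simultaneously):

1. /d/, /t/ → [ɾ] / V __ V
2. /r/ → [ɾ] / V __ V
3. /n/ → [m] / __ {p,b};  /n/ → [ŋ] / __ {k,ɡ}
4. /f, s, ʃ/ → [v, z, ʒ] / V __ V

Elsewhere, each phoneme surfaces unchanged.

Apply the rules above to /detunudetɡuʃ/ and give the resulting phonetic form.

/d/ (word-initial) fails the environment for rule 1, so it stays [d].
/e/ stays [e].
Rule 1 applies to /t/ (between /e/ and /u/: between two vowels) → [ɾ].
/u/ (between /t/ and /n/): no rule targets it → [u].
/n/ (between /u/ and /u/) fails the environment for rule 3, so it stays [n].
/u/ — not in any rule's target class → [u].
/d/ (between /u/ and /e/): between two vowels, so rule 1 applies → [ɾ].
/e/ (between /d/ and /t/): no rule targets it → [e].
/t/ — between /e/ and /ɡ/; rule 1 does not apply here → [t].
/ɡ/ — not in any rule's target class → [ɡ].
/u/ — not in any rule's target class → [u].
/ʃ/ (word-final) is in the target of rule 4 but the environment (between two vowels) is not met → [ʃ].

[deɾunuɾetɡuʃ]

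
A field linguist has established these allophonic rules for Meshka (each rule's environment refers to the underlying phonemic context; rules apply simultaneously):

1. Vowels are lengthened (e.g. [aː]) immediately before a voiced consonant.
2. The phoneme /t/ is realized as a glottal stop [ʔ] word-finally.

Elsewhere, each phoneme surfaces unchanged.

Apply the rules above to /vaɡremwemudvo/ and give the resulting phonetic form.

[vaːɡreːmweːmuːdvo]

/v/ (word-initial): no rule targets it → [v].
/a/ (between /v/ and /ɡ/): before a voiced consonant, so rule 1 applies → [aː].
/ɡ/ stays [ɡ].
/r/ (between /ɡ/ and /e/) is unaffected → [r].
/e/ — between /r/ and /m/, before a voiced consonant — surfaces as [eː] (rule 1).
/m/ — not in any rule's target class → [m].
/w/ (between /m/ and /e/): no rule targets it → [w].
/e/ meets the environment for rule 1 (before a voiced consonant) → [eː].
/m/ (between /e/ and /u/): no rule targets it → [m].
/u/ meets the environment for rule 1 (before a voiced consonant) → [uː].
/d/ (between /u/ and /v/): no rule targets it → [d].
/v/ stays [v].
/o/ — word-final; rule 1 does not apply here → [o].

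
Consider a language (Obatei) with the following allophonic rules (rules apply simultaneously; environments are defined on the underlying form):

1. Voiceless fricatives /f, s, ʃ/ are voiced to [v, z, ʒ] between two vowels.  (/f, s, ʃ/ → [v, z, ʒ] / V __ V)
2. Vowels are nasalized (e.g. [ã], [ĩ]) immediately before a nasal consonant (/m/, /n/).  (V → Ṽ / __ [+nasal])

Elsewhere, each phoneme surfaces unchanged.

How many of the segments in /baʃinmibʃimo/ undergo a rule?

Segments that undergo a rule: /ʃ/ → [ʒ] (rule 1); /i/ → [ĩ] (rule 2); /i/ → [ĩ] (rule 2).
All other segments surface unchanged.

3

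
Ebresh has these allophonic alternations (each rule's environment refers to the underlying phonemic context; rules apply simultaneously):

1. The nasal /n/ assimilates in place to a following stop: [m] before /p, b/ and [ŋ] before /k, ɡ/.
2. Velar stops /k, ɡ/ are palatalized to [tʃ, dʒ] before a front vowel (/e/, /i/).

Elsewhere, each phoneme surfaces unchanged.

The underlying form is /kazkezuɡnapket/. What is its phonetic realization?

[kaztʃezuɡnaptʃet]

/k/ — word-initial; rule 2 does not apply here → [k].
/k/ (between /z/ and /e/) occurs before a front vowel → [tʃ] by rule 2.
/ɡ/ (between /u/ and /n/): rule 2 targets it, but not before a front vowel → unchanged [ɡ].
/n/ (between /ɡ/ and /a/) fails the environment for rule 1, so it stays [n].
/k/ (between /p/ and /e/): before a front vowel, so rule 2 applies → [tʃ].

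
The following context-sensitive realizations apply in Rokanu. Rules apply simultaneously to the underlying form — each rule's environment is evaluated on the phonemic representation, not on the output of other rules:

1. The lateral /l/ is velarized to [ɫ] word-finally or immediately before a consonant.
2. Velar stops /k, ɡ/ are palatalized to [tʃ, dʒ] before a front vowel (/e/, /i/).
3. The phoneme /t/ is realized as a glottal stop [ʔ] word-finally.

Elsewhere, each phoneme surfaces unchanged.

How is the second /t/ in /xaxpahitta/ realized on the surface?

/t/ — between /t/ and /a/; rule 3 does not apply here → [t].

[t]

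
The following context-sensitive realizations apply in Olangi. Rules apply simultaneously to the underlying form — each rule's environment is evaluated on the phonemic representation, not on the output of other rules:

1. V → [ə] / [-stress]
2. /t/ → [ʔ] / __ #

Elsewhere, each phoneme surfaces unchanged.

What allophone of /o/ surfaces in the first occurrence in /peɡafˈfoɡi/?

[o]

/o/ — between /f/ and /ɡ/; rule 1 does not apply here → [o].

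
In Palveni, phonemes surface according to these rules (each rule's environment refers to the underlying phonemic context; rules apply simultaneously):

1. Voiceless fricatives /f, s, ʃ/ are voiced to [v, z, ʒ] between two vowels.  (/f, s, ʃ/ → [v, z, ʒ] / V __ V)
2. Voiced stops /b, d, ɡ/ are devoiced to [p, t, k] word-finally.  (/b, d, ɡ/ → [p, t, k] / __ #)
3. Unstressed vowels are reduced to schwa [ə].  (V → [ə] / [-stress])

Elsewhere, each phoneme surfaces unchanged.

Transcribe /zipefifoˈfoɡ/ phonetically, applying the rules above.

/z/ — not in any rule's target class → [z].
/i/ (between /z/ and /p/) occurs in an unstressed syllable → [ə] by rule 3.
/p/ (between /i/ and /e/): no rule targets it → [p].
/e/ (between /p/ and /f/) occurs in an unstressed syllable → [ə] by rule 3.
/f/ (between /e/ and /i/): between two vowels, so rule 1 applies → [v].
/i/ meets the environment for rule 3 (in an unstressed syllable) → [ə].
/f/ — between /i/ and /o/, between two vowels — surfaces as [v] (rule 1).
/o/ (between /f/ and /f/) occurs in an unstressed syllable → [ə] by rule 3.
/f/ — between /o/ and /o/, between two vowels — surfaces as [v] (rule 1).
/o/ — between /f/ and /ɡ/; rule 3 does not apply here → [o].
/ɡ/ meets the environment for rule 2 (word-finally) → [k].

[zəpəvəvəˈvok]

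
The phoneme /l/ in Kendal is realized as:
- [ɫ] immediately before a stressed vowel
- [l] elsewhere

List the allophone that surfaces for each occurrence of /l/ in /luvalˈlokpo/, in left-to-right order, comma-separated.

[l], [l], [ɫ]

Occurrence 1 (position 1): no conditioning environment matches → elsewhere allophone [l].
Occurrence 2 (position 5): no conditioning environment matches → elsewhere allophone [l].
Occurrence 3 (position 6): immediately before a stressed vowel → [ɫ].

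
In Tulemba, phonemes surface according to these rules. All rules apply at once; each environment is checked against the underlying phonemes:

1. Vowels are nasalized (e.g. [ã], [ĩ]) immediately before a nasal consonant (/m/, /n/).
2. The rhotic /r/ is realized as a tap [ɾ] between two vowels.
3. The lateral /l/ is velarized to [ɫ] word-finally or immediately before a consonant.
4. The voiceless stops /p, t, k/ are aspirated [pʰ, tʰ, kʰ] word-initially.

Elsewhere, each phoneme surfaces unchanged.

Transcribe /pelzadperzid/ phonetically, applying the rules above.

Rule 4 applies to /p/ (word-initial: word-initially) → [pʰ].
/e/ (between /p/ and /l/) is in the target of rule 1 but the environment (before a nasal consonant) is not met → [e].
/l/ — between /e/ and /z/, word-finally or immediately before a consonant — surfaces as [ɫ] (rule 3).
/z/ — not in any rule's target class → [z].
/a/ — between /z/ and /d/; rule 1 does not apply here → [a].
/d/ (between /a/ and /p/) is unaffected → [d].
/p/ (between /d/ and /e/) is in the target of rule 4 but the environment (word-initially) is not met → [p].
/e/ — between /p/ and /r/; rule 1 does not apply here → [e].
/r/ (between /e/ and /z/) is in the target of rule 2 but the environment (between two vowels) is not met → [r].
/z/ (between /r/ and /i/): no rule targets it → [z].
/i/ — between /z/ and /d/; rule 1 does not apply here → [i].
/d/ — not in any rule's target class → [d].

[pʰeɫzadperzid]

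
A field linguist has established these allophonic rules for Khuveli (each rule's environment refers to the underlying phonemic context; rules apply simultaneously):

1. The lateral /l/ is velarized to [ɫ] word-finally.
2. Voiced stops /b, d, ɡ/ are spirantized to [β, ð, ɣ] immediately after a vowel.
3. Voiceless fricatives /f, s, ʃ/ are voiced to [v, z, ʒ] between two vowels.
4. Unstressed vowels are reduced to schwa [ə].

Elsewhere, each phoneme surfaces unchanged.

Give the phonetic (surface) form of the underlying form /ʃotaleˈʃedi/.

[ʃətələˈʒeðə]

/ʃ/ (word-initial): rule 3 targets it, but not between two vowels → unchanged [ʃ].
/o/ meets the environment for rule 4 (in an unstressed syllable) → [ə].
/a/ (between /t/ and /l/) occurs in an unstressed syllable → [ə] by rule 4.
/l/ (between /a/ and /e/) is in the target of rule 1 but the environment (word-finally) is not met → [l].
/e/ meets the environment for rule 4 (in an unstressed syllable) → [ə].
/ʃ/ (between /e/ and /e/): between two vowels, so rule 3 applies → [ʒ].
/e/ — between /ʃ/ and /d/; rule 4 does not apply here → [e].
/d/ (between /e/ and /i/): immediately after a vowel, so rule 2 applies → [ð].
Rule 4 applies to /i/ (word-final: in an unstressed syllable) → [ə].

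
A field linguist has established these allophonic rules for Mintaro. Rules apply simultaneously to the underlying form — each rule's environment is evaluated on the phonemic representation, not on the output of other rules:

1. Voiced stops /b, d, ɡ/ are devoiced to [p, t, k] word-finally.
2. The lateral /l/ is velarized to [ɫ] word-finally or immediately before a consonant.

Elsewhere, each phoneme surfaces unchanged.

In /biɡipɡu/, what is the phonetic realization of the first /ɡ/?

[ɡ]

/ɡ/ (between /i/ and /i/) fails the environment for rule 1, so it stays [ɡ].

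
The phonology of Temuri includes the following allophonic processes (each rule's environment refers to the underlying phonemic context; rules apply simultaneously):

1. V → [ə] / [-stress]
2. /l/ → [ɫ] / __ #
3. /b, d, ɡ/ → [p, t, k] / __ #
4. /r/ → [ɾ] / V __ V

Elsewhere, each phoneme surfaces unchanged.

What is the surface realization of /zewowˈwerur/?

[zəwəwˈweɾər]

/e/ (between /z/ and /w/): in an unstressed syllable, so rule 1 applies → [ə].
/o/ (between /w/ and /w/): in an unstressed syllable, so rule 1 applies → [ə].
/e/ (between /w/ and /r/) fails the environment for rule 1, so it stays [e].
/r/ (between /e/ and /u/) occurs between two vowels → [ɾ] by rule 4.
/u/ (between /r/ and /r/) occurs in an unstressed syllable → [ə] by rule 1.
/r/ (word-final) is in the target of rule 4 but the environment (between two vowels) is not met → [r].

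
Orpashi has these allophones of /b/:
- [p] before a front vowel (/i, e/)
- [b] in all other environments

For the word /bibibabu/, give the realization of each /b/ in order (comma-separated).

[p], [p], [b], [b]

Occurrence 1 (position 1): before a front vowel (/i, e/) → [p].
Occurrence 2 (position 3): before a front vowel (/i, e/) → [p].
Occurrence 3 (position 5): no conditioning environment matches → elsewhere allophone [b].
Occurrence 4 (position 7): no conditioning environment matches → elsewhere allophone [b].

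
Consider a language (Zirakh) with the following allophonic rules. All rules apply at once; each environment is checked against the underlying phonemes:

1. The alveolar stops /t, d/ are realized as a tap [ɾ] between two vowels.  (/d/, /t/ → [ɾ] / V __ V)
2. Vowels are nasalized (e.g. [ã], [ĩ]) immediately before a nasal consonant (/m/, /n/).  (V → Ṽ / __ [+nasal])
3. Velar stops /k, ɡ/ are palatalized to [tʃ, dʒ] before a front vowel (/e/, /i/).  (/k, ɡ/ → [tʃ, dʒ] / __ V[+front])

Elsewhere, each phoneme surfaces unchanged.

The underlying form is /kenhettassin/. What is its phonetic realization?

/k/ (word-initial) occurs before a front vowel → [tʃ] by rule 3.
/e/ — between /k/ and /n/, before a nasal consonant — surfaces as [ẽ] (rule 2).
/n/ (between /e/ and /h/): no rule targets it → [n].
/h/ — not in any rule's target class → [h].
/e/ (between /h/ and /t/) fails the environment for rule 2, so it stays [e].
/t/ — between /e/ and /t/; rule 1 does not apply here → [t].
/t/ (between /t/ and /a/) fails the environment for rule 1, so it stays [t].
/a/ (between /t/ and /s/) fails the environment for rule 2, so it stays [a].
/s/ (between /a/ and /s/) is unaffected → [s].
/s/ stays [s].
/i/ — between /s/ and /n/, before a nasal consonant — surfaces as [ĩ] (rule 2).
/n/ stays [n].

[tʃẽnhettassĩn]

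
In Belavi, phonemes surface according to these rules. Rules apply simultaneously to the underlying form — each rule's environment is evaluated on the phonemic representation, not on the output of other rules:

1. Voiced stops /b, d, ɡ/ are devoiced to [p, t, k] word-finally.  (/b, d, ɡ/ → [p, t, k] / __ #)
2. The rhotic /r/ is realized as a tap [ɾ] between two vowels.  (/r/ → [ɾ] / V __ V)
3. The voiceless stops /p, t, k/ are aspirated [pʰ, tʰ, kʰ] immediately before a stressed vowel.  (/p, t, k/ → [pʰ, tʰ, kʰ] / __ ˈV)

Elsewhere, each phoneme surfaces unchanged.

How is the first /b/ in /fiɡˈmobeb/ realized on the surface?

/b/ — between /o/ and /e/; rule 1 does not apply here → [b].

[b]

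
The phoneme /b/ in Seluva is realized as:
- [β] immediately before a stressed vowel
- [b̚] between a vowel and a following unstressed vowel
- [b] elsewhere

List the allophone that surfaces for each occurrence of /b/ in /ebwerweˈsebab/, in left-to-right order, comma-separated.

Occurrence 1 (position 2): no conditioning environment matches → elsewhere allophone [b].
Occurrence 2 (position 10): between a vowel and a following unstressed vowel → [b̚].
Occurrence 3 (position 12): no conditioning environment matches → elsewhere allophone [b].

[b], [b̚], [b]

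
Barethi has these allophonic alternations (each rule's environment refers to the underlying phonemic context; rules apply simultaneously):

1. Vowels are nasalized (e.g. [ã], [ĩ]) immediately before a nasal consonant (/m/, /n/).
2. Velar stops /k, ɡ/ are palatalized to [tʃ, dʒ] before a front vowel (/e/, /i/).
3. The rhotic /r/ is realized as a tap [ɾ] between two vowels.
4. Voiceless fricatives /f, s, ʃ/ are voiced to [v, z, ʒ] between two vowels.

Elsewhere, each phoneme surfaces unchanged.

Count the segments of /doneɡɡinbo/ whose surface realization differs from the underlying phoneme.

Segments that undergo a rule: /o/ → [õ] (rule 1); /ɡ/ → [dʒ] (rule 2); /i/ → [ĩ] (rule 1).
All other segments surface unchanged.

3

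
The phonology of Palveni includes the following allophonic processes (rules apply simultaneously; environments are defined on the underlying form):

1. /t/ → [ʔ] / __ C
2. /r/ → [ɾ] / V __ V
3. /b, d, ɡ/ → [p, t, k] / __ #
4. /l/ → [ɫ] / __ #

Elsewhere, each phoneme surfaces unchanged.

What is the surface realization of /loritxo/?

/l/ — word-initial; rule 4 does not apply here → [l].
/o/ (between /l/ and /r/) is unaffected → [o].
/r/ (between /o/ and /i/) occurs between two vowels → [ɾ] by rule 2.
/i/ (between /r/ and /t/) is unaffected → [i].
/t/ (between /i/ and /x/) occurs immediately before a consonant → [ʔ] by rule 1.
/x/ (between /t/ and /o/) is unaffected → [x].
/o/ (word-final) is unaffected → [o].

[loɾiʔxo]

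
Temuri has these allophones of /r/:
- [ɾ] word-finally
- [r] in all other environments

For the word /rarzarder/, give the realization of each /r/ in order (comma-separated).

[r], [r], [r], [ɾ]

Occurrence 1 (position 1): no conditioning environment matches → elsewhere allophone [r].
Occurrence 2 (position 3): no conditioning environment matches → elsewhere allophone [r].
Occurrence 3 (position 6): no conditioning environment matches → elsewhere allophone [r].
Occurrence 4 (position 9): word-finally → [ɾ].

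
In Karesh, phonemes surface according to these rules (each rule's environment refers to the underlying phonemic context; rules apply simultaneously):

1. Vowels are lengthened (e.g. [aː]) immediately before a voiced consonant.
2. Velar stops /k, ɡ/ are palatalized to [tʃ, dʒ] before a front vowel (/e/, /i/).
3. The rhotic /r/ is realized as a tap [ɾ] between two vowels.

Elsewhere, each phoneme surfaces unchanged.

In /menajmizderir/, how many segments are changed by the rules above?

6

Segments that undergo a rule: /e/ → [eː] (rule 1); /a/ → [aː] (rule 1); /i/ → [iː] (rule 1); /e/ → [eː] (rule 1); /r/ → [ɾ] (rule 3); /i/ → [iː] (rule 1).
All other segments surface unchanged.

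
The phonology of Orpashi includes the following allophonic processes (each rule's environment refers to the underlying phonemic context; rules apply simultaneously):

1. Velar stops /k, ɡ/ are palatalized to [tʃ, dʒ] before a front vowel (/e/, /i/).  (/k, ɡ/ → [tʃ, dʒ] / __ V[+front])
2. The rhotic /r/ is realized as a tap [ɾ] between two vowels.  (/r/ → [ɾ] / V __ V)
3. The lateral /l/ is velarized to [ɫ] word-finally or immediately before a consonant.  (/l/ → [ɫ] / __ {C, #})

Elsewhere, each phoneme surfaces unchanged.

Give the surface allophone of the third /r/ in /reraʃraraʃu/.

/r/ — between /ʃ/ and /a/; rule 2 does not apply here → [r].

[r]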